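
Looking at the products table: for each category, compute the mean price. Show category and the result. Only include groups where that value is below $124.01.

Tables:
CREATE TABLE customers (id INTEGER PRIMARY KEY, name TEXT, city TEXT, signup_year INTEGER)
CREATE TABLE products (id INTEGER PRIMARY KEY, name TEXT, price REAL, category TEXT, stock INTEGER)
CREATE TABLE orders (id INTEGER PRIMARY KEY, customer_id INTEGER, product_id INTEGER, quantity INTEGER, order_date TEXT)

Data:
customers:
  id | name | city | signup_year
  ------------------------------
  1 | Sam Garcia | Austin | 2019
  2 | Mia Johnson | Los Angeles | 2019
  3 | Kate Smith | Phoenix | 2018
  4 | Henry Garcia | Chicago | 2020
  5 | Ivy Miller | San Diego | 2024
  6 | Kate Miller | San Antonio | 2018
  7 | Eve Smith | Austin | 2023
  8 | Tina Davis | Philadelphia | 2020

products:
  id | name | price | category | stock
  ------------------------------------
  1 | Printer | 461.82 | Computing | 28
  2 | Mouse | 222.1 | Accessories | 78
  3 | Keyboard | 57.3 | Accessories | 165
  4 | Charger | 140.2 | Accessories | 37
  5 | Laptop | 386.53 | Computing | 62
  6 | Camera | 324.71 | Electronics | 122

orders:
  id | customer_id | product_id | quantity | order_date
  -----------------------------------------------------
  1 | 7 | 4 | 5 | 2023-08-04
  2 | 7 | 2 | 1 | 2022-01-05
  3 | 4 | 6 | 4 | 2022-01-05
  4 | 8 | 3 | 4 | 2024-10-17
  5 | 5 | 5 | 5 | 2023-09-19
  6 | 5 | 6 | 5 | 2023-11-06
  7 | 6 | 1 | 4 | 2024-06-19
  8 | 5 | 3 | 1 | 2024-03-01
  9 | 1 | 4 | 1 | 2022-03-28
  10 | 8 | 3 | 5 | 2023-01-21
SELECT category, AVG(price) AS avg_price FROM products GROUP BY category HAVING AVG(price) < 124.01

Execution result:
(no rows)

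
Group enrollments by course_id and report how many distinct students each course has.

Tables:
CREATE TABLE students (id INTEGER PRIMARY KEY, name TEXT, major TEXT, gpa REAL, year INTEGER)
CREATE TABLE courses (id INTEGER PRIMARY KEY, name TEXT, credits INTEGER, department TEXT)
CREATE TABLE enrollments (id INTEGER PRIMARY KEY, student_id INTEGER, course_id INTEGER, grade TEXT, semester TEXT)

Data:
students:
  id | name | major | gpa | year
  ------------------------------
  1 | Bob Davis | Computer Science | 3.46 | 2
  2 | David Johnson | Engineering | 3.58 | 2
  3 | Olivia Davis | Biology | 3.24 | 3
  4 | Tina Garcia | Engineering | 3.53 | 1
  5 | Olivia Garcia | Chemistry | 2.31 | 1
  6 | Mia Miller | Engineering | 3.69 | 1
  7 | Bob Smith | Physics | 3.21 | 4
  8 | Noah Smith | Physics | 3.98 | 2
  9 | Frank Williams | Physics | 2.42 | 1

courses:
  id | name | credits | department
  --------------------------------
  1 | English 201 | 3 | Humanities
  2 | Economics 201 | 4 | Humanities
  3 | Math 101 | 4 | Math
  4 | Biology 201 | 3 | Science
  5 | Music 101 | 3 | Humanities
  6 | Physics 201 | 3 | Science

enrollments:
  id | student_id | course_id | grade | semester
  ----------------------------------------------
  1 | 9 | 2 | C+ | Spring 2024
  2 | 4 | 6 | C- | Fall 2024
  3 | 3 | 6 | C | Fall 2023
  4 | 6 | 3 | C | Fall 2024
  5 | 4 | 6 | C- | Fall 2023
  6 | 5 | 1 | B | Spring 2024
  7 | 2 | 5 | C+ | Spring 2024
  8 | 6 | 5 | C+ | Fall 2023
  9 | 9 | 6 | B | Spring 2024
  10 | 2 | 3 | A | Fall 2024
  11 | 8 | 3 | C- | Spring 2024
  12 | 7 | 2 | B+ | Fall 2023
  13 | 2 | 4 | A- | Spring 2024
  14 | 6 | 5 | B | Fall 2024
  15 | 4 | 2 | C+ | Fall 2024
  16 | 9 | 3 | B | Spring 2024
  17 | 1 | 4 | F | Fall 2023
SELECT course_id, COUNT(DISTINCT student_id) AS distinct_student_count FROM enrollments GROUP BY course_id

Execution result:
course_id | distinct_student_count
1 | 1
2 | 3
3 | 4
4 | 2
5 | 2
6 | 3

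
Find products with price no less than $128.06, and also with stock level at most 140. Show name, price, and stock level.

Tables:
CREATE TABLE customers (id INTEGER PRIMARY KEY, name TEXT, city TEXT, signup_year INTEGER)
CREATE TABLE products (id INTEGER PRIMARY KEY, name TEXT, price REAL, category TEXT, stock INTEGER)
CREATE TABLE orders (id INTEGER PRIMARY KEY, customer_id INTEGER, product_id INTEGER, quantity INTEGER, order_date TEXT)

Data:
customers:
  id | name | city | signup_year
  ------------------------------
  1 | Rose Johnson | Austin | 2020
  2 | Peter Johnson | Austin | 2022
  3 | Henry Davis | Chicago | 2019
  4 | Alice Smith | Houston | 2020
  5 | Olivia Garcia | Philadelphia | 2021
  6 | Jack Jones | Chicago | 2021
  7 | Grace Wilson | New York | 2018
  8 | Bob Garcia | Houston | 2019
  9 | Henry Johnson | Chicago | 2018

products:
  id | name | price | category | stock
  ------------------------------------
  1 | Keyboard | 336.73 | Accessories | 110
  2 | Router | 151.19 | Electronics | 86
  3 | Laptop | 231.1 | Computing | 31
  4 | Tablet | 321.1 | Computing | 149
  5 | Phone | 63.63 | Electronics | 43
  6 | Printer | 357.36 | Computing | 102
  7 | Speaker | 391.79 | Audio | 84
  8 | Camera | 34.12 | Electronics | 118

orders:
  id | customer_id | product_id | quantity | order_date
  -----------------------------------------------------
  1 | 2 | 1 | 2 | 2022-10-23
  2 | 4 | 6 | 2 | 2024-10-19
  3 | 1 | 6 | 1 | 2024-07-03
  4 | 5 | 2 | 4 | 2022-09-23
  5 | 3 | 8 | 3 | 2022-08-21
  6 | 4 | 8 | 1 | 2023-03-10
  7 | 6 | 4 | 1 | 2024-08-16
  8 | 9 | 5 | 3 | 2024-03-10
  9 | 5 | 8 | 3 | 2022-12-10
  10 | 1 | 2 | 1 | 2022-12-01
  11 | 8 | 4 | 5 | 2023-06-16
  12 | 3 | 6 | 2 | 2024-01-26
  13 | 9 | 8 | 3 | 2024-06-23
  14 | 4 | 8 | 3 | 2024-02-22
SELECT name, price, stock FROM products WHERE price >= 128.06 AND stock <= 140

Execution result:
name | price | stock
Keyboard | 336.73 | 110
Router | 151.19 | 86
Laptop | 231.10 | 31
Printer | 357.36 | 102
Speaker | 391.79 | 84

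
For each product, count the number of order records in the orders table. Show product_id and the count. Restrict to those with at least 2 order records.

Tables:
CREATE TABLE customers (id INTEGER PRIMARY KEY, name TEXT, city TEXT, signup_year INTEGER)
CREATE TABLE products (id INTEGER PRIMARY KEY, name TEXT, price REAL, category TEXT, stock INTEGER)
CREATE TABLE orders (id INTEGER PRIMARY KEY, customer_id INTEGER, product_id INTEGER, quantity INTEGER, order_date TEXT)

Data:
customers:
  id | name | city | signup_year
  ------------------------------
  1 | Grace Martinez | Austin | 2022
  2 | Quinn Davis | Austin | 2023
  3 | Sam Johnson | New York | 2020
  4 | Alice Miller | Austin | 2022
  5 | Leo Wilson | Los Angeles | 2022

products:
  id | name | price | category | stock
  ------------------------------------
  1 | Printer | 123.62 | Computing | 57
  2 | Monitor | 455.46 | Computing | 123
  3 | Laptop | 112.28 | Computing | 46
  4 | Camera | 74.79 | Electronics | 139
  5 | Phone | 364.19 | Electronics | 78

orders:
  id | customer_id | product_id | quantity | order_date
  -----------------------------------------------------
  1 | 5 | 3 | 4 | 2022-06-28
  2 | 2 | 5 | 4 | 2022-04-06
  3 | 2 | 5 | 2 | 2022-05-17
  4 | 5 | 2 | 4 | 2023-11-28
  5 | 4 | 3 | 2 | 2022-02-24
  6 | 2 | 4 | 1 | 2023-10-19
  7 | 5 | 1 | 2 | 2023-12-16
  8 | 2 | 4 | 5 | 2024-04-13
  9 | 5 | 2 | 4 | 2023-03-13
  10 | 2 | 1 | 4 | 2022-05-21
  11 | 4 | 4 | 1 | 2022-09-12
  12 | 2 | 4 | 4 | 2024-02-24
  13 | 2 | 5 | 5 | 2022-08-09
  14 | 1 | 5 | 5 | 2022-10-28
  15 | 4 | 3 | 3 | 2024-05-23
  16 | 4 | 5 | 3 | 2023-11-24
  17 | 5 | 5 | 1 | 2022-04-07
SELECT product_id, COUNT(*) AS order_count FROM orders GROUP BY product_id HAVING COUNT(*) >= 2

Execution result:
product_id | order_count
1 | 2
2 | 2
3 | 3
4 | 4
5 | 6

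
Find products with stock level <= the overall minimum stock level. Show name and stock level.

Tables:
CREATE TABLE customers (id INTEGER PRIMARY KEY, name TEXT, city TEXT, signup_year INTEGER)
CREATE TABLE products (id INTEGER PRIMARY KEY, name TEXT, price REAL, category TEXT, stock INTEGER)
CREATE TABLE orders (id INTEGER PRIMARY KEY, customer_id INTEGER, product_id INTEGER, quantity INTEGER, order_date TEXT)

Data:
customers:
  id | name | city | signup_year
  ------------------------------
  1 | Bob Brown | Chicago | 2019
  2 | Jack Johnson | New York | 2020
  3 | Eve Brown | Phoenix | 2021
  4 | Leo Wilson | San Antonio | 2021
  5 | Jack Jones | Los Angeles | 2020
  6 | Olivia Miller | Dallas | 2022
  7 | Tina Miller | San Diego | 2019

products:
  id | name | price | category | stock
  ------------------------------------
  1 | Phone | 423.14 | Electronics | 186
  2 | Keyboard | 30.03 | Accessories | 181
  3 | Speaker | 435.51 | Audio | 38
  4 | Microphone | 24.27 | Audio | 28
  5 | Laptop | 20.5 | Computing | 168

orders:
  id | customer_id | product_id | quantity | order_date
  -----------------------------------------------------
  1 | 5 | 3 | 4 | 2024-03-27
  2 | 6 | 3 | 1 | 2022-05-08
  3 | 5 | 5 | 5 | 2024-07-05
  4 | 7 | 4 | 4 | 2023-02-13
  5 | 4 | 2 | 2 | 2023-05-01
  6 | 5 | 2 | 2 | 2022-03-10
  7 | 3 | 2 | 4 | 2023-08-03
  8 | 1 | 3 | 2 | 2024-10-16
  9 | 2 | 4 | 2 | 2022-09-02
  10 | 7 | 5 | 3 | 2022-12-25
SELECT name, stock FROM products WHERE stock <= (SELECT MIN(stock) FROM products)

Execution result:
name | stock
Microphone | 28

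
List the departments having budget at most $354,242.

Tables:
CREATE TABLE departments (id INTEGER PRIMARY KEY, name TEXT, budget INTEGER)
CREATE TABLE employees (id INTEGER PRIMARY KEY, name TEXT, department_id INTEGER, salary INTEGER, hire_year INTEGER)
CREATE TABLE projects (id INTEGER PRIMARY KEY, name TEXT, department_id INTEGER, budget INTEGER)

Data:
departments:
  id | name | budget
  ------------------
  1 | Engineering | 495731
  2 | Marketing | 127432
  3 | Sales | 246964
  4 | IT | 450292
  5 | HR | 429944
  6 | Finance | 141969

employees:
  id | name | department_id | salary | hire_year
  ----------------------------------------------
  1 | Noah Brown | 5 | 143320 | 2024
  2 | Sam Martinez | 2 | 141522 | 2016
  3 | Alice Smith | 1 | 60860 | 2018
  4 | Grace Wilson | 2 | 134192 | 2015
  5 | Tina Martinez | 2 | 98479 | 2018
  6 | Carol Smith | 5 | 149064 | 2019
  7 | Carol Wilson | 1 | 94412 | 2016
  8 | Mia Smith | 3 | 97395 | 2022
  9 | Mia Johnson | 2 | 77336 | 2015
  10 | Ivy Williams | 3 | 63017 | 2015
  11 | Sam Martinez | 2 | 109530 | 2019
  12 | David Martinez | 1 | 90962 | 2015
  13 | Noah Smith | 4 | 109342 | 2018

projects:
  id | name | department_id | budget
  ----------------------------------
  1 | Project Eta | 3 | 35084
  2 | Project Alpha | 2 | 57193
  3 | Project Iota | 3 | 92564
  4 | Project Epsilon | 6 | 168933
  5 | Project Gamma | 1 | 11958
SELECT name, budget FROM departments WHERE budget <= 354242

Execution result:
name | budget
Marketing | 127432
Sales | 246964
Finance | 141969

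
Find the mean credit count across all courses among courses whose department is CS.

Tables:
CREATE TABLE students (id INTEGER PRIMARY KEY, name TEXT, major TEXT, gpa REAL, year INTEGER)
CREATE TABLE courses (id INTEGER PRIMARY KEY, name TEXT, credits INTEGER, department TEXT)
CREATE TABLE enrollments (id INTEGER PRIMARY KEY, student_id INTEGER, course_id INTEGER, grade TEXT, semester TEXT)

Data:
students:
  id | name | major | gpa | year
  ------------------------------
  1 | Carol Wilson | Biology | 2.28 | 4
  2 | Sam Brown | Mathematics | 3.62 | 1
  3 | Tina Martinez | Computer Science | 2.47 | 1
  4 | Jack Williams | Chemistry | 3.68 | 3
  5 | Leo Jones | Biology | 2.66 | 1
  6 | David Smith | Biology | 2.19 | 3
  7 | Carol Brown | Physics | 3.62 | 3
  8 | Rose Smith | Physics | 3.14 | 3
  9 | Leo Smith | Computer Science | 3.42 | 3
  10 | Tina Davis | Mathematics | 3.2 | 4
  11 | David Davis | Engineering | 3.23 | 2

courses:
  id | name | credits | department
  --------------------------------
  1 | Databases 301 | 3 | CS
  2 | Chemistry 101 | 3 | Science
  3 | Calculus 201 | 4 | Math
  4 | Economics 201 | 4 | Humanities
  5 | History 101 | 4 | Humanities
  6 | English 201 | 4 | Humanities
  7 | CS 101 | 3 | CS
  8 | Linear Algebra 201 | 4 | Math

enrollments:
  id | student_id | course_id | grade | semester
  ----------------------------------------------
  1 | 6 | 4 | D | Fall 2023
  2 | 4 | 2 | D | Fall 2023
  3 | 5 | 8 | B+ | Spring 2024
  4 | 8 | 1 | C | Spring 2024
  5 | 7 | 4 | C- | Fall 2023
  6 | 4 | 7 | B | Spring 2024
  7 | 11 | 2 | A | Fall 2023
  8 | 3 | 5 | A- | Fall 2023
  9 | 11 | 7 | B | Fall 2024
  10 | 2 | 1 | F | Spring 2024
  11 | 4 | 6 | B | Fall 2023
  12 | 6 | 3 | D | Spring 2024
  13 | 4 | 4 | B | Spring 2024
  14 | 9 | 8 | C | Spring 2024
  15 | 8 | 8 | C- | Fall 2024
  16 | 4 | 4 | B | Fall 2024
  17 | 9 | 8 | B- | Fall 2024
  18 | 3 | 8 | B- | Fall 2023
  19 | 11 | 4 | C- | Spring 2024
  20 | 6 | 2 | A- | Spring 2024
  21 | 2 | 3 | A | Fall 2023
SELECT AVG(credits) FROM courses WHERE department = 'CS'

Execution result:
3.00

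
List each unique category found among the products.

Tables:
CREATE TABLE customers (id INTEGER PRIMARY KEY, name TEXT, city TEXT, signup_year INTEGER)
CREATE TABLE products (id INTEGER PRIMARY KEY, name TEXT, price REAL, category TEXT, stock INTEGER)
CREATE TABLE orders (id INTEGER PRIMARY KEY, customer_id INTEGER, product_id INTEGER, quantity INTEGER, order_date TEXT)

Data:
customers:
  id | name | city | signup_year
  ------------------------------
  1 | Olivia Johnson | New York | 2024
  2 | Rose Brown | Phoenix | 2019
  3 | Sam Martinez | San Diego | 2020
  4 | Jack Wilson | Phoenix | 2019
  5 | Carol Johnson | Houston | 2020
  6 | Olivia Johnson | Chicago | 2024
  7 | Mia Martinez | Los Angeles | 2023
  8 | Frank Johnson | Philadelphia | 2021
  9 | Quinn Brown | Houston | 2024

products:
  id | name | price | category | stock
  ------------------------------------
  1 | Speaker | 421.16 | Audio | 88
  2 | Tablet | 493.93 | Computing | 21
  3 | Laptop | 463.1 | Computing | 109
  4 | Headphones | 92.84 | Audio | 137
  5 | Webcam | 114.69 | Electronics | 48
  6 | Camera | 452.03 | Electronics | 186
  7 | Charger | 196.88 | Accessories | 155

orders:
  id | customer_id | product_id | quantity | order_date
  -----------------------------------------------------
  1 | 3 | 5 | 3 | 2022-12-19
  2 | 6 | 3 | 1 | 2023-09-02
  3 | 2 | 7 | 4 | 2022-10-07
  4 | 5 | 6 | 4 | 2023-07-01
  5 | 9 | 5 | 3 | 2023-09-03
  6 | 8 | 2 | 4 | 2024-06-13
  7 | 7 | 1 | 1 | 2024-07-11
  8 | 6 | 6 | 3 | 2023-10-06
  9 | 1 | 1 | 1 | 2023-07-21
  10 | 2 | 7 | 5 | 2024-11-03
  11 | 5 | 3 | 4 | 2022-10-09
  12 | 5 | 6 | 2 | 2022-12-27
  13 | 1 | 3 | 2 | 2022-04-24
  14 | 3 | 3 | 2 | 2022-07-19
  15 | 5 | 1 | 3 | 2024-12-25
SELECT DISTINCT category FROM products

Execution result:
category
Audio
Computing
Electronics
Accessories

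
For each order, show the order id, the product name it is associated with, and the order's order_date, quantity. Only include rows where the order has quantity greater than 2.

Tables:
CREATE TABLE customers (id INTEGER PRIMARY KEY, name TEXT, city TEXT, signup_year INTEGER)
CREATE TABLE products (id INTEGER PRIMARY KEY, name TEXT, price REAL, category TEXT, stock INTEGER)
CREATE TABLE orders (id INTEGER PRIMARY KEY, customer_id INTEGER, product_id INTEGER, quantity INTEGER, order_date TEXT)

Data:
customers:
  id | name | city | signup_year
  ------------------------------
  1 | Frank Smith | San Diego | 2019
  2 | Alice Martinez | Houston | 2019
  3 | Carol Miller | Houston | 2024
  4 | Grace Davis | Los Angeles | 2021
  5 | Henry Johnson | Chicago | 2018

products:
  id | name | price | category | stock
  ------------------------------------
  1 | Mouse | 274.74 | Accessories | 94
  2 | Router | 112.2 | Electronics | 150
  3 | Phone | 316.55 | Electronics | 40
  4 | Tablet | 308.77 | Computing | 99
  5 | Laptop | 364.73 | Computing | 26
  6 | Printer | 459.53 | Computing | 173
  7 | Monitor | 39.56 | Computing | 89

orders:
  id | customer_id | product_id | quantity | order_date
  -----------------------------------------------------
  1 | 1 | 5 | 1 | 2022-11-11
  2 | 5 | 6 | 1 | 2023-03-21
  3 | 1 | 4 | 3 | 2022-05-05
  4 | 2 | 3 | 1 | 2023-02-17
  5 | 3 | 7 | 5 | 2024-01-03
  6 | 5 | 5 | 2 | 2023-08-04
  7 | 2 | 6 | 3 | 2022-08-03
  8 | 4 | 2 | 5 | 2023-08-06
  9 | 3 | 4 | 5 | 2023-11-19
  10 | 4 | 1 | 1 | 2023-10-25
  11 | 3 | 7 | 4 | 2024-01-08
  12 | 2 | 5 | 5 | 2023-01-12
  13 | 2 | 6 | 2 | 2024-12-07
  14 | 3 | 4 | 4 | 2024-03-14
SELECT c.id, p.name AS product, c.order_date, c.quantity FROM orders c JOIN products p ON c.product_id = p.id WHERE c.quantity > 2

Execution result:
id | product | order_date | quantity
3 | Tablet | 2022-05-05 | 3
5 | Monitor | 2024-01-03 | 5
7 | Printer | 2022-08-03 | 3
8 | Router | 2023-08-06 | 5
9 | Tablet | 2023-11-19 | 5
11 | Monitor | 2024-01-08 | 4
12 | Laptop | 2023-01-12 | 5
14 | Tablet | 2024-03-14 | 4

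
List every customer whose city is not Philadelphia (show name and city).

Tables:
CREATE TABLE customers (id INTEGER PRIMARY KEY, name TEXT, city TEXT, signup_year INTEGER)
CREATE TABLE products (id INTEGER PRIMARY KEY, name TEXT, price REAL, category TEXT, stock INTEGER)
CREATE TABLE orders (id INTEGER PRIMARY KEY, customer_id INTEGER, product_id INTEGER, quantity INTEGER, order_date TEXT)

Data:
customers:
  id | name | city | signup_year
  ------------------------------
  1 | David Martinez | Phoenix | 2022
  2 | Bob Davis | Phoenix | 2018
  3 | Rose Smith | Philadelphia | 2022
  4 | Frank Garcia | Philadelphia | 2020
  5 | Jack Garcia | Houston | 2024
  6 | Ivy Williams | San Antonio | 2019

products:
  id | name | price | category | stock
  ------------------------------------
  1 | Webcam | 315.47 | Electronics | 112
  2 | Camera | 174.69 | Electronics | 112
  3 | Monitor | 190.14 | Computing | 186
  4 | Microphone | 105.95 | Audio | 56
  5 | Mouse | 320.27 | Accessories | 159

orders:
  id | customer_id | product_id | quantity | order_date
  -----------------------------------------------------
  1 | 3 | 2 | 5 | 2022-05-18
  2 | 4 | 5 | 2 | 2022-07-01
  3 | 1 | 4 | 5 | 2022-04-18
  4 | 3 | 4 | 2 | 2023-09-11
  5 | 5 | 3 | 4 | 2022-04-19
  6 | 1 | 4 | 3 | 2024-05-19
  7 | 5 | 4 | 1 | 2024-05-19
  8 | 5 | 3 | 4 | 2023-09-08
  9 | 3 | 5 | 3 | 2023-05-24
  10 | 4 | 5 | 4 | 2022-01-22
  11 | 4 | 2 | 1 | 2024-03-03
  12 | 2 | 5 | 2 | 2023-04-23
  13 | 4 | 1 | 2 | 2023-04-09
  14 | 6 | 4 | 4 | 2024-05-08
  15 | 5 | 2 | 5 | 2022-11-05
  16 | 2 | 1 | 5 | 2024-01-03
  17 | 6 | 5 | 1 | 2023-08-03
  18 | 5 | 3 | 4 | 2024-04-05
SELECT name, city FROM customers WHERE city <> 'Philadelphia'

Execution result:
name | city
David Martinez | Phoenix
Bob Davis | Phoenix
Jack Garcia | Houston
Ivy Williams | San Antonio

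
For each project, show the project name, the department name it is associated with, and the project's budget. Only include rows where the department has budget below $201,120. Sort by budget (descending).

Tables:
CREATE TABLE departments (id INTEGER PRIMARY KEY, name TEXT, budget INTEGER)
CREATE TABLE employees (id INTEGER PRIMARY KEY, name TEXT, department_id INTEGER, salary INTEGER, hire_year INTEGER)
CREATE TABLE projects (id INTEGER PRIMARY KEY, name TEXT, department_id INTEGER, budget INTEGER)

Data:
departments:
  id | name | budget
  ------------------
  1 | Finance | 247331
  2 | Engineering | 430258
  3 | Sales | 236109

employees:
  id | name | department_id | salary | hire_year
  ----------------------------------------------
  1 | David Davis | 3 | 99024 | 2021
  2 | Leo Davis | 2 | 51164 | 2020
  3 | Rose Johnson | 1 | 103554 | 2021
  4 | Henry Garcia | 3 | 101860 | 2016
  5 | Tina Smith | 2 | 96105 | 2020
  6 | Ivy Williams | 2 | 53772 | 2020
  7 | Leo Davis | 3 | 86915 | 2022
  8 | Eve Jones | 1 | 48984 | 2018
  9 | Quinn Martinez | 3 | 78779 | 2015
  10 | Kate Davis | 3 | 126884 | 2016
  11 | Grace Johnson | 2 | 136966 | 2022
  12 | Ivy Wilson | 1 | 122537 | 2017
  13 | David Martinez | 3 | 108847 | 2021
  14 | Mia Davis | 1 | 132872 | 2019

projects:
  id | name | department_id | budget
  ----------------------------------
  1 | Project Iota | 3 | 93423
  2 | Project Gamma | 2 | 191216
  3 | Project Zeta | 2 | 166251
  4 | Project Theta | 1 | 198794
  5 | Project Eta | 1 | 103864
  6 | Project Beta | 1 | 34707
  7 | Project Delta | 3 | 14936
SELECT c.name, p.name AS department, c.budget FROM projects c JOIN departments p ON c.department_id = p.id WHERE p.budget < 201120 ORDER BY c.budget DESC

Execution result:
(no rows)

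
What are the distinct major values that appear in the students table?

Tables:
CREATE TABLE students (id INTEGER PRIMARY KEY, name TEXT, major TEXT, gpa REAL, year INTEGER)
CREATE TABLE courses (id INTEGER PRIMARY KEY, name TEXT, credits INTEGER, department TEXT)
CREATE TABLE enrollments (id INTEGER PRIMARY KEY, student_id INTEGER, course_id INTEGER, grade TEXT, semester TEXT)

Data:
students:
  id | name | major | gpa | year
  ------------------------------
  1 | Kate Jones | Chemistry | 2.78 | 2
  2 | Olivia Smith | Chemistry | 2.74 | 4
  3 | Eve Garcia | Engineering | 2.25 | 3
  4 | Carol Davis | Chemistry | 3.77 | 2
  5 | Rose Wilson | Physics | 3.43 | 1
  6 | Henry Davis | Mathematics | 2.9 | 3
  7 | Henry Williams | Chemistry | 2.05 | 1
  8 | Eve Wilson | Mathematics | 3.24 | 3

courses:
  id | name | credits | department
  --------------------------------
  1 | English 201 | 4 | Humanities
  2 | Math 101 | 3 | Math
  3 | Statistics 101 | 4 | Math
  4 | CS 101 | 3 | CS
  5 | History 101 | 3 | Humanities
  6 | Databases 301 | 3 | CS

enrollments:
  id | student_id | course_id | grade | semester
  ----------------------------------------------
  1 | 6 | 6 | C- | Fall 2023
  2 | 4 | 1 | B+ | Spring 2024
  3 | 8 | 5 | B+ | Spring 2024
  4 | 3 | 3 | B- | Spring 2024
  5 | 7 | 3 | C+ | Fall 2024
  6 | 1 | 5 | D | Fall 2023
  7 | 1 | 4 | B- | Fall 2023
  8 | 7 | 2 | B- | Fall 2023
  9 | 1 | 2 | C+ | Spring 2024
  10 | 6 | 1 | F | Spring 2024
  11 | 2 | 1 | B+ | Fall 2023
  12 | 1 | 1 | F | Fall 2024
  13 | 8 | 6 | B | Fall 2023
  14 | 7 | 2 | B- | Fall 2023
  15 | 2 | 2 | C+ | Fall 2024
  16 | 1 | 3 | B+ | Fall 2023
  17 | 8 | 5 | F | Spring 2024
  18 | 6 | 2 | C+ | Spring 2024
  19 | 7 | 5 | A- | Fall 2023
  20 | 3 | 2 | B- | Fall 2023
SELECT DISTINCT major FROM students

Execution result:
major
Chemistry
Engineering
Physics
Mathematics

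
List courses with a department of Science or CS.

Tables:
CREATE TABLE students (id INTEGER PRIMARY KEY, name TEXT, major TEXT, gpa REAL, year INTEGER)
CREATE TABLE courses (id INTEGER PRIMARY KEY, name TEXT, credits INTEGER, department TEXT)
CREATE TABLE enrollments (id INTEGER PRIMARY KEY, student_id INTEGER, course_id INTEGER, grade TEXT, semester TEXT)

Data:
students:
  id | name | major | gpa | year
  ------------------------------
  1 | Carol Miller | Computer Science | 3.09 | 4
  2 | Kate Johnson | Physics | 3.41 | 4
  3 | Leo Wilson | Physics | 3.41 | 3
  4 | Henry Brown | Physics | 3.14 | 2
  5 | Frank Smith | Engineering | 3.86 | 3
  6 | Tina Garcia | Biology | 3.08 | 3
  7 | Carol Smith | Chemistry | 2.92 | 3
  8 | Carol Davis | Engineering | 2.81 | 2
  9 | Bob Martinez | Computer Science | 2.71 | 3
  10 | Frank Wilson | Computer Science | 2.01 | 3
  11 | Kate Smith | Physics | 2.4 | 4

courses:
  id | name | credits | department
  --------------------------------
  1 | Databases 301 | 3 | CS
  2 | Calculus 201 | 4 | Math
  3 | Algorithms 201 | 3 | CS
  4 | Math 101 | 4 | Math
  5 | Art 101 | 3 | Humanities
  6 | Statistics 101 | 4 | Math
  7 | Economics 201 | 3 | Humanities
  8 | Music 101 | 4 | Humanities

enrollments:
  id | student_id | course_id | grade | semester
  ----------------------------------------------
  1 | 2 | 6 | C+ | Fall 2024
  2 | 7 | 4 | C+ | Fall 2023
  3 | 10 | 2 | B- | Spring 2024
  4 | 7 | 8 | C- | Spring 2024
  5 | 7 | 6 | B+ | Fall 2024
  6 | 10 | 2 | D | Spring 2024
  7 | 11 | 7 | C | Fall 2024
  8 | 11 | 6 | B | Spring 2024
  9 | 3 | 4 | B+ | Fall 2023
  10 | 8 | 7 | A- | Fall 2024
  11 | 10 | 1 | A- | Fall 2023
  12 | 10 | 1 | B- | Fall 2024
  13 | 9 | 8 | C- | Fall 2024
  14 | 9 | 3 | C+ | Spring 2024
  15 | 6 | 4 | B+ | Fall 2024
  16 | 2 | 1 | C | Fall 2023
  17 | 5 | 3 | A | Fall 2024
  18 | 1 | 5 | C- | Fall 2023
SELECT name, department FROM courses WHERE department IN ('Science', 'CS')

Execution result:
name | department
Databases 301 | CS
Algorithms 201 | CS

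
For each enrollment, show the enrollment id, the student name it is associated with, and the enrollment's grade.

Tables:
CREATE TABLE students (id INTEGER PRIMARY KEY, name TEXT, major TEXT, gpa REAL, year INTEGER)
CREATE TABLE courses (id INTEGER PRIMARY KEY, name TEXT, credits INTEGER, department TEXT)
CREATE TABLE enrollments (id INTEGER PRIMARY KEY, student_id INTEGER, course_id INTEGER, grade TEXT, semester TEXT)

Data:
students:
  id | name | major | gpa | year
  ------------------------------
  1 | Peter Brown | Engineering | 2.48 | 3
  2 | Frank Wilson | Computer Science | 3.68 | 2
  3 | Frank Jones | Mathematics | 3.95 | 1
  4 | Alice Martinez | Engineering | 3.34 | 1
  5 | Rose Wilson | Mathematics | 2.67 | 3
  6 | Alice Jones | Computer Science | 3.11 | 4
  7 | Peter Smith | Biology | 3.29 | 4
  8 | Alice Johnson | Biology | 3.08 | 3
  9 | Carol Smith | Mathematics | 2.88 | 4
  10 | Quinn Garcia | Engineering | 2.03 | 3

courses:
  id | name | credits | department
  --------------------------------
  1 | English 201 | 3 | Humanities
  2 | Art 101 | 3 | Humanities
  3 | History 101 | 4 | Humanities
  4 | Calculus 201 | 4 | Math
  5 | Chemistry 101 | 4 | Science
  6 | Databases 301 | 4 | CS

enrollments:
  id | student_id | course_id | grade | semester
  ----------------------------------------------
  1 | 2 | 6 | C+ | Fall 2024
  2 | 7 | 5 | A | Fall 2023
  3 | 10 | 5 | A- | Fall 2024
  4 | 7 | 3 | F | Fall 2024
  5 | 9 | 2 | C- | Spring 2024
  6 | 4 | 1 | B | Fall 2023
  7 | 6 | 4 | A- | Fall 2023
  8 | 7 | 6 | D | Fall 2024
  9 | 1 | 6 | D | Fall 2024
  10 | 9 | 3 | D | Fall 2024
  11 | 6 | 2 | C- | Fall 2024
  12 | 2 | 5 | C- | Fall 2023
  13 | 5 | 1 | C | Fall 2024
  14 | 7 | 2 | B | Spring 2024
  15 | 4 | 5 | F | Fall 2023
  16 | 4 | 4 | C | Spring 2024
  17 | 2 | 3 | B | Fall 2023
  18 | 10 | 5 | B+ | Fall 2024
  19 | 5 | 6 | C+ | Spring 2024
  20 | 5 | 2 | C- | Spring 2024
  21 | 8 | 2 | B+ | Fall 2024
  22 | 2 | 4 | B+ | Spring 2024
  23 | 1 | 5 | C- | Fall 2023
SELECT c.id, p.name AS student, c.grade FROM enrollments c JOIN students p ON c.student_id = p.id

Execution result:
id | student | grade
1 | Frank Wilson | C+
2 | Peter Smith | A
3 | Quinn Garcia | A-
4 | Peter Smith | F
5 | Carol Smith | C-
6 | Alice Martinez | B
7 | Alice Jones | A-
8 | Peter Smith | D
9 | Peter Brown | D
10 | Carol Smith | D
11 | Alice Jones | C-
12 | Frank Wilson | C-
13 | Rose Wilson | C
14 | Peter Smith | B
15 | Alice Martinez | F
16 | Alice Martinez | C
17 | Frank Wilson | B
18 | Quinn Garcia | B+
19 | Rose Wilson | C+
20 | Rose Wilson | C-
21 | Alice Johnson | B+
22 | Frank Wilson | B+
23 | Peter Brown | C-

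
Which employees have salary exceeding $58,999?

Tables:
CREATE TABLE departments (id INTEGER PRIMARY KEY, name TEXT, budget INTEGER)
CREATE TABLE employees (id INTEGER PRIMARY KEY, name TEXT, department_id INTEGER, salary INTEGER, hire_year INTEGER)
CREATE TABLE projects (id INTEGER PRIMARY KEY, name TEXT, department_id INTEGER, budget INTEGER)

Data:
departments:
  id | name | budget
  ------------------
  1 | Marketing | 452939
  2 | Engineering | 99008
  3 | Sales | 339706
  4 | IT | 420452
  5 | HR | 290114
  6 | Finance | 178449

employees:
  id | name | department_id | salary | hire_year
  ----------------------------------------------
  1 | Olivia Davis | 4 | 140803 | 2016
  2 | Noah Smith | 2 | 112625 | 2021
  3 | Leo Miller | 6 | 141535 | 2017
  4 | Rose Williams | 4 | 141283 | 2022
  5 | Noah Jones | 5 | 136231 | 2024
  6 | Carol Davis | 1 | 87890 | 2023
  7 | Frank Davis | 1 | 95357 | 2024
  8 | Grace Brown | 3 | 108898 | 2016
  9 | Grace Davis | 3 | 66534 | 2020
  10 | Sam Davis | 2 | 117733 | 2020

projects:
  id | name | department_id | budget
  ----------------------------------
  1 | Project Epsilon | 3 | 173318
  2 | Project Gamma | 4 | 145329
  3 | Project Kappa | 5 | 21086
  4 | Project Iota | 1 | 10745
SELECT name, salary FROM employees WHERE salary > 58999

Execution result:
name | salary
Olivia Davis | 140803
Noah Smith | 112625
Leo Miller | 141535
Rose Williams | 141283
Noah Jones | 136231
Carol Davis | 87890
Frank Davis | 95357
Grace Brown | 108898
Grace Davis | 66534
Sam Davis | 117733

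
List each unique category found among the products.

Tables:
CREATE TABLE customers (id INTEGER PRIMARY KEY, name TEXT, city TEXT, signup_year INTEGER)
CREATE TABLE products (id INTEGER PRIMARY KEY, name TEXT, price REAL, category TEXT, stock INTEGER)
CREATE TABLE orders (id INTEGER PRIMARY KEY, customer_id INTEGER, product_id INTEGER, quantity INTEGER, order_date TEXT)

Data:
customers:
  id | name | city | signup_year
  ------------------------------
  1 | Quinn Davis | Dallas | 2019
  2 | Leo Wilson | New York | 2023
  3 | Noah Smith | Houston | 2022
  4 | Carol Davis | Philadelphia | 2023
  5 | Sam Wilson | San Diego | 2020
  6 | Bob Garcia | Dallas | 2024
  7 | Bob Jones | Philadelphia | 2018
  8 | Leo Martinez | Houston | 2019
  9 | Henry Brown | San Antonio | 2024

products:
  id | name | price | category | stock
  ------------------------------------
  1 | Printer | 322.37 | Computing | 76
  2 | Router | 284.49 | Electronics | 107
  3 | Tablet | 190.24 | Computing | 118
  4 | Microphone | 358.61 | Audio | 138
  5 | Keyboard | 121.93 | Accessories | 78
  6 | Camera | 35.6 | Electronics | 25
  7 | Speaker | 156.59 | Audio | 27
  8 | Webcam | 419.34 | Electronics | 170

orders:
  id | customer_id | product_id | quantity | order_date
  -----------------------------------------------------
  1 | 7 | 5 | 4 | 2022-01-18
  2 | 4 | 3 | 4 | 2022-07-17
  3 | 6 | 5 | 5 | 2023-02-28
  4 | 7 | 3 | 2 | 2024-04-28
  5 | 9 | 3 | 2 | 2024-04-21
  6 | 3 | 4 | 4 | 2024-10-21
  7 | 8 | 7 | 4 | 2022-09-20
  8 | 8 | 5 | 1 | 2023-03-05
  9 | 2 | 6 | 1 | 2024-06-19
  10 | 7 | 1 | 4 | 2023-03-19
SELECT DISTINCT category FROM products

Execution result:
category
Computing
Electronics
Audio
Accessories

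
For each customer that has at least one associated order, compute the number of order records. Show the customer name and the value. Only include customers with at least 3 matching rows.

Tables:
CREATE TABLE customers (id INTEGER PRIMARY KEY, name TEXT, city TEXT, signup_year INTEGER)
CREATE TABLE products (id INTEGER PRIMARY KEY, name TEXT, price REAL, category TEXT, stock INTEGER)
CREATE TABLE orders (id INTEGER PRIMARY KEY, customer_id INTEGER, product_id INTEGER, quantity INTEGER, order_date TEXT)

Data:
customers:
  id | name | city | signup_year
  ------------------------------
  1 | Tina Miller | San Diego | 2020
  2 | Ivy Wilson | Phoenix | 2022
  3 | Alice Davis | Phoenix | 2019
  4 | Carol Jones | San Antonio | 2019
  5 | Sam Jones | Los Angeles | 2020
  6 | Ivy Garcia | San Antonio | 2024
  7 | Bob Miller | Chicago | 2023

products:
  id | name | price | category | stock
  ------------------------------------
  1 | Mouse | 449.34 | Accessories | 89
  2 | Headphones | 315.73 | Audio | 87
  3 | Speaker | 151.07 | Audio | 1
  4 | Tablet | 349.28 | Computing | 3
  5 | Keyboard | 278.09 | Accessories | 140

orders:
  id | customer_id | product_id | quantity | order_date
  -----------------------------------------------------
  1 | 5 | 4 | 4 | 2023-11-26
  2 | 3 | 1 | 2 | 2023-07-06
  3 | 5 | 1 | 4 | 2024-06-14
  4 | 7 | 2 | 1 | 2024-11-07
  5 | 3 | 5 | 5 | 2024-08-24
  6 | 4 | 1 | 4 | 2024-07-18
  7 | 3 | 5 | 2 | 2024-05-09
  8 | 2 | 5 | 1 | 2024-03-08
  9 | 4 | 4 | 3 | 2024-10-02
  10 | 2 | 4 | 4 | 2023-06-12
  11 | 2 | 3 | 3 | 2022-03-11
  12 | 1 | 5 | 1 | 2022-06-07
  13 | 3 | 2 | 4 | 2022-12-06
SELECT p.name, COUNT(*) AS n FROM orders c JOIN customers p ON c.customer_id = p.id GROUP BY p.id, p.name HAVING COUNT(*) >= 3

Execution result:
name | n
Ivy Wilson | 3
Alice Davis | 4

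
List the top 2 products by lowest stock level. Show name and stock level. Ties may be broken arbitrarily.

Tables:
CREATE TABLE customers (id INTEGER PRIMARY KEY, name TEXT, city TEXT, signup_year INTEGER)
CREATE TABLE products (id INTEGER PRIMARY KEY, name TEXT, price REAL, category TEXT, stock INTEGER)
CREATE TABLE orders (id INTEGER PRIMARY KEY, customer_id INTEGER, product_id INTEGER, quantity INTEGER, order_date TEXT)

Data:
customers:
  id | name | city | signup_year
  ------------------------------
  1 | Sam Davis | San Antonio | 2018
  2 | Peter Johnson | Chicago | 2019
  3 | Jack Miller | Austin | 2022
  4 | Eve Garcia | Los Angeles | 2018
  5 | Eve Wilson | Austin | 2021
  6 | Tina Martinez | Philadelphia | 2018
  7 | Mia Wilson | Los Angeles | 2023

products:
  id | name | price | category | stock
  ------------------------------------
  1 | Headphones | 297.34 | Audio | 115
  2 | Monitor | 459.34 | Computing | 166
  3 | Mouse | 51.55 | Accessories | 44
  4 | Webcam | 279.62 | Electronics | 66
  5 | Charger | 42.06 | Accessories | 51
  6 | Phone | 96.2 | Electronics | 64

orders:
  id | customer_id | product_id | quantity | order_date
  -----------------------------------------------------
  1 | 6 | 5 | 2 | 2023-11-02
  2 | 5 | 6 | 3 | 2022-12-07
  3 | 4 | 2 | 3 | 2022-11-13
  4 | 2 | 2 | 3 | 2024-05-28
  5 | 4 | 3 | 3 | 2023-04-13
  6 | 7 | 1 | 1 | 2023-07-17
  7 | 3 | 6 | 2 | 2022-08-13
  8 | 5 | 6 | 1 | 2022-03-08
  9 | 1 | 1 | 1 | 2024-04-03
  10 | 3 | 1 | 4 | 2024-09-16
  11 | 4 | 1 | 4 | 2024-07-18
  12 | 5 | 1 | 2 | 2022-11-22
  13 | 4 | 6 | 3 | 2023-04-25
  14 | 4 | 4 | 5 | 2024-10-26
SELECT name, stock FROM products ORDER BY stock ASC LIMIT 2

Execution result:
name | stock
Mouse | 44
Charger | 51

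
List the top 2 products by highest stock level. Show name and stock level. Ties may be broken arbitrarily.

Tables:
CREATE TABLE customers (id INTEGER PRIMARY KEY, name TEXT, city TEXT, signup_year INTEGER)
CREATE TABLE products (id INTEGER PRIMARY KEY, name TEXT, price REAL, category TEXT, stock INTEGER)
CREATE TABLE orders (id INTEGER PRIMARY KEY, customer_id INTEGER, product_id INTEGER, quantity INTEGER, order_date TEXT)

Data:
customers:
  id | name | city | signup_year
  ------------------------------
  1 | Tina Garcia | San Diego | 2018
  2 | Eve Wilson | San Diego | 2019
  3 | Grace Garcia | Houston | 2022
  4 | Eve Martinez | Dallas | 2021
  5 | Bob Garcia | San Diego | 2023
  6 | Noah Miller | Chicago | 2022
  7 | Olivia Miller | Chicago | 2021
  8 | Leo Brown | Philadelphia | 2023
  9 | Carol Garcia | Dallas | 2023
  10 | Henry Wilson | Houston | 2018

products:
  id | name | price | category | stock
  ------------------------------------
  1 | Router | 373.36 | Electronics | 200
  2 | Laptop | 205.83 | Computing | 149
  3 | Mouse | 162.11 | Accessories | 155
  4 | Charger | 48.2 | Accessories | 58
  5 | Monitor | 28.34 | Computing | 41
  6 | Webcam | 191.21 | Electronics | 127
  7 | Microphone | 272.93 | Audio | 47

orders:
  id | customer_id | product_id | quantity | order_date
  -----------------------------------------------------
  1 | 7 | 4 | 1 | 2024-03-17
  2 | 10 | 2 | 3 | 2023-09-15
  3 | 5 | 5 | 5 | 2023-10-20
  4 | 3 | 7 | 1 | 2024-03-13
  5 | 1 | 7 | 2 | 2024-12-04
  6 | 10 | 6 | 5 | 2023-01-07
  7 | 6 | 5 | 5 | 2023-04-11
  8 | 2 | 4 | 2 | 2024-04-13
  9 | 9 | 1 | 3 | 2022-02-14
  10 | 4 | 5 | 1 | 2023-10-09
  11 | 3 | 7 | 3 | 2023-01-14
SELECT name, stock FROM products ORDER BY stock DESC LIMIT 2

Execution result:
name | stock
Router | 200
Mouse | 155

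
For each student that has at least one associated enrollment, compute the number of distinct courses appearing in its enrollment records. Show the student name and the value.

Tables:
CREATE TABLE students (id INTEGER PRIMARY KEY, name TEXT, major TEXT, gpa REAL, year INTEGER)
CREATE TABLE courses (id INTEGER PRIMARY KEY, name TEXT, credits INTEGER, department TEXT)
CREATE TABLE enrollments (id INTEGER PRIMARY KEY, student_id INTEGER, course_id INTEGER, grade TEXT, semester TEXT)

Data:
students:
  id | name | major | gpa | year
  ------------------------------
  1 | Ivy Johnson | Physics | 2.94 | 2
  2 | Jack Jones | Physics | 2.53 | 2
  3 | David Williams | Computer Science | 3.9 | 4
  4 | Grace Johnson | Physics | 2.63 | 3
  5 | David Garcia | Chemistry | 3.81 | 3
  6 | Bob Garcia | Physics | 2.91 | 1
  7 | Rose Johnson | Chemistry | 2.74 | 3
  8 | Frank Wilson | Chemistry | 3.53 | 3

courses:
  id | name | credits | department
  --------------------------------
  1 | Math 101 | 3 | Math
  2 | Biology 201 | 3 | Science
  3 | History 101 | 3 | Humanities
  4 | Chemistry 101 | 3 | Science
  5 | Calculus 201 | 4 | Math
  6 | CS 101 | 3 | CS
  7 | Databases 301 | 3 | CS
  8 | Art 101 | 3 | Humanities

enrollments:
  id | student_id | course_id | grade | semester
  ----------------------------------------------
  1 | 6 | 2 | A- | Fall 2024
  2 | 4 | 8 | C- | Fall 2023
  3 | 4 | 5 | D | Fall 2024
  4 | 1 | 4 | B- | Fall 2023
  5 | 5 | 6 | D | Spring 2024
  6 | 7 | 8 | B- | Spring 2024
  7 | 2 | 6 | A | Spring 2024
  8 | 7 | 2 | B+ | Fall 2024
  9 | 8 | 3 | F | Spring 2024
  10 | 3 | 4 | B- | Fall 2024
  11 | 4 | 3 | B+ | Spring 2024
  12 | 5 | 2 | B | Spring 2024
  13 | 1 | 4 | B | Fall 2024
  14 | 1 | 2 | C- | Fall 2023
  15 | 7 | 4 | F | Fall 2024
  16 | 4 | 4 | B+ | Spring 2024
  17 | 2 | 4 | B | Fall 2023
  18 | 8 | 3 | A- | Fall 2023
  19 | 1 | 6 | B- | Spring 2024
SELECT p.name, COUNT(DISTINCT c.course_id) AS distinct_course_count FROM enrollments c JOIN students p ON c.student_id = p.id GROUP BY p.id, p.name

Execution result:
name | distinct_course_count
Ivy Johnson | 3
Jack Jones | 2
David Williams | 1
Grace Johnson | 4
David Garcia | 2
Bob Garcia | 1
Rose Johnson | 3
Frank Wilson | 1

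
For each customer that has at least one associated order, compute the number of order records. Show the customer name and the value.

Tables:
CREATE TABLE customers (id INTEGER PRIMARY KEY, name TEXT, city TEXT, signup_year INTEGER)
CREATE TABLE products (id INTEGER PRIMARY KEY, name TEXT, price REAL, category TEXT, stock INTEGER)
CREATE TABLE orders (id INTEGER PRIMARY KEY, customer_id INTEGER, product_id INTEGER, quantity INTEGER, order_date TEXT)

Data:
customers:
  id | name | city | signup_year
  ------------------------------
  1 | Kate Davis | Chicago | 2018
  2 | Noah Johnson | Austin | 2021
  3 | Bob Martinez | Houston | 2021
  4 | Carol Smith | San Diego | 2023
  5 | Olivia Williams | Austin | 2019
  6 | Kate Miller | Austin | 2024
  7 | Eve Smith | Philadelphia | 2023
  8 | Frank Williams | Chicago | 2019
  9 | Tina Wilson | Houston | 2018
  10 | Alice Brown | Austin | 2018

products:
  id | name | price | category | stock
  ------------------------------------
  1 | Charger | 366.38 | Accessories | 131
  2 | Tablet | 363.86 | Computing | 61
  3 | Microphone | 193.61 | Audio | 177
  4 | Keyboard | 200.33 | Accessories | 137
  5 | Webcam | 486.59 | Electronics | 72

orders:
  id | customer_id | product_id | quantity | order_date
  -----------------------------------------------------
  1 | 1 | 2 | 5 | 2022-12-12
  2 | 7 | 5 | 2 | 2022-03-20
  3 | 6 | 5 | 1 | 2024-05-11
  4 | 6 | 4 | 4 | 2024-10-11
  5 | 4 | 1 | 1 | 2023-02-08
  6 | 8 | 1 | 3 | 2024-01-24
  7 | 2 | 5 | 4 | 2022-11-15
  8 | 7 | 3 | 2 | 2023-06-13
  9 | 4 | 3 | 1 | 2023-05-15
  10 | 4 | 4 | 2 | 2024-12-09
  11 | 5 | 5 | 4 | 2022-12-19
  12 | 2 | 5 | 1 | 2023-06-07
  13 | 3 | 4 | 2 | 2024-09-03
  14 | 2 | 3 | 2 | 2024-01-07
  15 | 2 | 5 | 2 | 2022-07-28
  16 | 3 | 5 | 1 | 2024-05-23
SELECT p.name, COUNT(*) AS n FROM orders c JOIN customers p ON c.customer_id = p.id GROUP BY p.id, p.name

Execution result:
name | n
Kate Davis | 1
Noah Johnson | 4
Bob Martinez | 2
Carol Smith | 3
Olivia Williams | 1
Kate Miller | 2
Eve Smith | 2
Frank Williams | 1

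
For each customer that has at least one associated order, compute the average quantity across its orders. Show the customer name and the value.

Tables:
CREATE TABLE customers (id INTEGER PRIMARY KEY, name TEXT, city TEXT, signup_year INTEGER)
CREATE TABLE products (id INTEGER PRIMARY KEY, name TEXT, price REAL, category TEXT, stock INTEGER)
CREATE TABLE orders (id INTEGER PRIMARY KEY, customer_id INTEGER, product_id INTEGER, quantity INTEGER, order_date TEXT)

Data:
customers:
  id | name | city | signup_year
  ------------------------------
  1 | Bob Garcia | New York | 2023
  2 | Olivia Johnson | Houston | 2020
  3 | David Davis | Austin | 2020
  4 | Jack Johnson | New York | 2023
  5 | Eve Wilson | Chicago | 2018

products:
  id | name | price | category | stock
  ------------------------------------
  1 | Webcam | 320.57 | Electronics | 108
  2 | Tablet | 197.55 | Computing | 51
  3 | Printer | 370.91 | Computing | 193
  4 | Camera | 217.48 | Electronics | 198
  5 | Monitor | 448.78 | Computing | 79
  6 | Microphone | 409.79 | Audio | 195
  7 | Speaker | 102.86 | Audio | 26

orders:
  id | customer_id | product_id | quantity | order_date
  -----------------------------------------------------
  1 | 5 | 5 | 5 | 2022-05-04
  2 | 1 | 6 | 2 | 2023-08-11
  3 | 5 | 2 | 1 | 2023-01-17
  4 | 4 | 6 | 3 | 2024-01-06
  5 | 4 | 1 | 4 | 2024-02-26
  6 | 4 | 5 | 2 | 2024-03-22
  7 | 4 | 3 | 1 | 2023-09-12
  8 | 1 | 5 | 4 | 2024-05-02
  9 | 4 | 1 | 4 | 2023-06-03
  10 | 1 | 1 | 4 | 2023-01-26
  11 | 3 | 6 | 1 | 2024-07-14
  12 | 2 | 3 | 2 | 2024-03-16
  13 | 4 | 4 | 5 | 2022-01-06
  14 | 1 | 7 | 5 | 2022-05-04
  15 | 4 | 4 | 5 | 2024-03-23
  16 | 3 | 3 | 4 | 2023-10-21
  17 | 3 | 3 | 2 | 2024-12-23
SELECT p.name, AVG(c.quantity) AS avg_quantity FROM orders c JOIN customers p ON c.customer_id = p.id GROUP BY p.id, p.name

Execution result:
name | avg_quantity
Bob Garcia | 3.75
Olivia Johnson | 2.00
David Davis | 2.33
Jack Johnson | 3.43
Eve Wilson | 3.00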